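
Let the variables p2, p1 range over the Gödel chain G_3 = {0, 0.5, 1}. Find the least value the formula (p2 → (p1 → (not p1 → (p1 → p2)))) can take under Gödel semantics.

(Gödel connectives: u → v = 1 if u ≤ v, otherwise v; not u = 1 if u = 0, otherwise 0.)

Every assignment gives 1. For instance at p2 = 0, p1 = 0:
  not p1: Gödel ¬ of 0 = 1 (operand is 0)
  (p1 → p2): 0 ≤ 0, so result = 1
  (not p1 → (p1 → p2)): 1 ≤ 1, so result = 1
  (p1 → (not p1 → (p1 → p2))): 0 ≤ 1, so result = 1
  (p2 → (p1 → (not p1 → (p1 → p2)))): 0 ≤ 1, so result = 1
All 9 assignments give value 1 — the formula is a G_3-tautology.

1.00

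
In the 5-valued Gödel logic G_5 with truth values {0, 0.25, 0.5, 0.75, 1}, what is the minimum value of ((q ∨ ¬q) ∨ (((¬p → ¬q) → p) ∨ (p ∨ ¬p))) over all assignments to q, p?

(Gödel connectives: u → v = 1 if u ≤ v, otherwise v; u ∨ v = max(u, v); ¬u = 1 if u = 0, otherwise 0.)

The minimum is attained at q = 0.25, p = 0.25:
  ¬q: Gödel ¬ of 0.25 = 0 (operand ≠ 0)
  (q ∨ ¬q) = max(0.25, 0) = 0.25
  ¬p: Gödel ¬ of 0.25 = 0 (operand ≠ 0)
  ¬q: Gödel ¬ of 0.25 = 0 (operand ≠ 0)
  (¬p → ¬q): 0 ≤ 0, so result = 1
  ((¬p → ¬q) → p): 1 > 0.25, so result = 0.25
  ¬p: Gödel ¬ of 0.25 = 0 (operand ≠ 0)
  (p ∨ ¬p) = max(0.25, 0) = 0.25
  (((¬p → ¬q) → p) ∨ (p ∨ ¬p)) = max(0.25, 0.25) = 0.25
  ((q ∨ ¬q) ∨ (((¬p → ¬q) → p) ∨ (p ∨ ¬p))) = max(0.25, 0.25) = 0.25
Checking all 25 assignments confirms none give a value below 0.25.

0.25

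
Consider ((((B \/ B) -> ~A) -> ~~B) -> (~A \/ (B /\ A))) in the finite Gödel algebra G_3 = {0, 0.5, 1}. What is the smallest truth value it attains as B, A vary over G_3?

0.50

The minimum is attained at B = 0.5, A = 0.5:
  (B \/ B) = max(0.5, 0.5) = 0.5
  ~A: Gödel ¬ of 0.5 = 0 (operand ≠ 0)
  ((B \/ B) -> ~A): 0.5 > 0, so result = 0
  ~B: Gödel ¬ of 0.5 = 0 (operand ≠ 0)
  ~~B: Gödel ¬ of 0 = 1 (operand is 0)
  (((B \/ B) -> ~A) -> ~~B): 0 ≤ 1, so result = 1
  ~A: Gödel ¬ of 0.5 = 0 (operand ≠ 0)
  (B /\ A) = min(0.5, 0.5) = 0.5
  (~A \/ (B /\ A)) = max(0, 0.5) = 0.5
  ((((B \/ B) -> ~A) -> ~~B) -> (~A \/ (B /\ A))): 1 > 0.5, so result = 0.5
Checking all 9 assignments confirms none give a value below 0.50.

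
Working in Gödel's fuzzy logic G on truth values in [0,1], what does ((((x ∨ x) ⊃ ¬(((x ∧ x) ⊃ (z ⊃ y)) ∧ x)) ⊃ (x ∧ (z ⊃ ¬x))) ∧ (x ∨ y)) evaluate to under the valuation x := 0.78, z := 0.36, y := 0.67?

0.78

(x ∨ x) = max(0.78, 0.78) = 0.78
(x ∧ x) = min(0.78, 0.78) = 0.78
(z ⊃ y): 0.36 ≤ 0.67, so result = 1
((x ∧ x) ⊃ (z ⊃ y)): 0.78 ≤ 1, so result = 1
(((x ∧ x) ⊃ (z ⊃ y)) ∧ x) = min(1, 0.78) = 0.78
¬(((x ∧ x) ⊃ (z ⊃ y)) ∧ x): Gödel ¬ of 0.78 = 0 (operand ≠ 0)
((x ∨ x) ⊃ ¬(((x ∧ x) ⊃ (z ⊃ y)) ∧ x)): 0.78 > 0, so result = 0
¬x: Gödel ¬ of 0.78 = 0 (operand ≠ 0)
(z ⊃ ¬x): 0.36 > 0, so result = 0
(x ∧ (z ⊃ ¬x)) = min(0.78, 0) = 0
(((x ∨ x) ⊃ ¬(((x ∧ x) ⊃ (z ⊃ y)) ∧ x)) ⊃ (x ∧ (z ⊃ ¬x))): 0 ≤ 0, so result = 1
(x ∨ y) = max(0.78, 0.67) = 0.78
((((x ∨ x) ⊃ ¬(((x ∧ x) ⊃ (z ⊃ y)) ∧ x)) ⊃ (x ∧ (z ⊃ ¬x))) ∧ (x ∨ y)) = min(1, 0.78) = 0.78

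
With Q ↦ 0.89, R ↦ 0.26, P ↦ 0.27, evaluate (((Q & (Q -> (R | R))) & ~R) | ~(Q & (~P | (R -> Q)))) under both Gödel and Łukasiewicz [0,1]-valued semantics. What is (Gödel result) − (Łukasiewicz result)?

Gödel evaluation:
  (R | R) = max(0.26, 0.26) = 0.26
  (Q -> (R | R)): 0.89 > 0.26, so result = 0.26
  (Q & (Q -> (R | R))) = min(0.89, 0.26) = 0.26
  ~R: Gödel ¬ of 0.26 = 0 (operand ≠ 0)
  ((Q & (Q -> (R | R))) & ~R) = min(0.26, 0) = 0
  ~P: Gödel ¬ of 0.27 = 0 (operand ≠ 0)
  (R -> Q): 0.26 ≤ 0.89, so result = 1
  (~P | (R -> Q)) = max(0, 1) = 1
  (Q & (~P | (R -> Q))) = min(0.89, 1) = 0.89
  ~(Q & (~P | (R -> Q))): Gödel ¬ of 0.89 = 0 (operand ≠ 0)
  (((Q & (Q -> (R | R))) & ~R) | ~(Q & (~P | (R -> Q)))) = max(0, 0) = 0
  Gödel value = 0
Łukasiewicz evaluation:
  (R | R) = max(0.26, 0.26) = 0.26
  (Q -> (R | R)): min(1, 1 − 0.89 + 0.26) = 0.37
  (Q & (Q -> (R | R))) = min(0.89, 0.37) = 0.37
  ~R: Łukasiewicz ¬ gives 1 − 0.26 = 0.74
  ((Q & (Q -> (R | R))) & ~R) = min(0.37, 0.74) = 0.37
  ~P: Łukasiewicz ¬ gives 1 − 0.27 = 0.73
  (R -> Q): min(1, 1 − 0.26 + 0.89) = 1
  (~P | (R -> Q)) = max(0.73, 1) = 1
  (Q & (~P | (R -> Q))) = min(0.89, 1) = 0.89
  ~(Q & (~P | (R -> Q))): Łukasiewicz ¬ gives 1 − 0.89 = 0.11
  (((Q & (Q -> (R | R))) & ~R) | ~(Q & (~P | (R -> Q)))) = max(0.37, 0.11) = 0.37
  Łukasiewicz value = 0.37
Difference: 0 − 0.37 = -0.37

-0.37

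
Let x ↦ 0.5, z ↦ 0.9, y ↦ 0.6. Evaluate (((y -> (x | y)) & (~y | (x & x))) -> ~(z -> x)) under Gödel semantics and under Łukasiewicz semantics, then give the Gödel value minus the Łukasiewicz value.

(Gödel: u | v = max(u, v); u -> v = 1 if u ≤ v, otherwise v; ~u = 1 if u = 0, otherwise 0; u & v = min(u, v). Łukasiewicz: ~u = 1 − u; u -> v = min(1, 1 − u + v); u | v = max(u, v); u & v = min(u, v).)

-0.90

Gödel evaluation:
  (x | y) = max(0.5, 0.6) = 0.6
  (y -> (x | y)): 0.6 ≤ 0.6, so result = 1
  ~y: Gödel ¬ of 0.6 = 0 (operand ≠ 0)
  (x & x) = min(0.5, 0.5) = 0.5
  (~y | (x & x)) = max(0, 0.5) = 0.5
  ((y -> (x | y)) & (~y | (x & x))) = min(1, 0.5) = 0.5
  (z -> x): 0.9 > 0.5, so result = 0.5
  ~(z -> x): Gödel ¬ of 0.5 = 0 (operand ≠ 0)
  (((y -> (x | y)) & (~y | (x & x))) -> ~(z -> x)): 0.5 > 0, so result = 0
  Gödel value = 0
Łukasiewicz evaluation:
  (x | y) = max(0.5, 0.6) = 0.6
  (y -> (x | y)): min(1, 1 − 0.6 + 0.6) = 1
  ~y: Łukasiewicz ¬ gives 1 − 0.6 = 0.4
  (x & x) = min(0.5, 0.5) = 0.5
  (~y | (x & x)) = max(0.4, 0.5) = 0.5
  ((y -> (x | y)) & (~y | (x & x))) = min(1, 0.5) = 0.5
  (z -> x): min(1, 1 − 0.9 + 0.5) = 0.6
  ~(z -> x): Łukasiewicz ¬ gives 1 − 0.6 = 0.4
  (((y -> (x | y)) & (~y | (x & x))) -> ~(z -> x)): min(1, 1 − 0.5 + 0.4) = 0.9
  Łukasiewicz value = 0.9
Difference: 0 − 0.9 = -0.90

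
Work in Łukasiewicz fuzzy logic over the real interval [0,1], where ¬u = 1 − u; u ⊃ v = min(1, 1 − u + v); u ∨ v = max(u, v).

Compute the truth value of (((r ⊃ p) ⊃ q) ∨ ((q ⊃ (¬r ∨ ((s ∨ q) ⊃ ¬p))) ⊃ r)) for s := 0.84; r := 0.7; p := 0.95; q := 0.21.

(r ⊃ p): min(1, 1 − 0.7 + 0.95) = 1
((r ⊃ p) ⊃ q): min(1, 1 − 1 + 0.21) = 0.21
¬r: Łukasiewicz ¬ gives 1 − 0.7 = 0.3
(s ∨ q) = max(0.84, 0.21) = 0.84
¬p: Łukasiewicz ¬ gives 1 − 0.95 = 0.05
((s ∨ q) ⊃ ¬p): min(1, 1 − 0.84 + 0.05) = 0.21
(¬r ∨ ((s ∨ q) ⊃ ¬p)) = max(0.3, 0.21) = 0.3
(q ⊃ (¬r ∨ ((s ∨ q) ⊃ ¬p))): min(1, 1 − 0.21 + 0.3) = 1
((q ⊃ (¬r ∨ ((s ∨ q) ⊃ ¬p))) ⊃ r): min(1, 1 − 1 + 0.7) = 0.7
(((r ⊃ p) ⊃ q) ∨ ((q ⊃ (¬r ∨ ((s ∨ q) ⊃ ¬p))) ⊃ r)) = max(0.21, 0.7) = 0.7

0.70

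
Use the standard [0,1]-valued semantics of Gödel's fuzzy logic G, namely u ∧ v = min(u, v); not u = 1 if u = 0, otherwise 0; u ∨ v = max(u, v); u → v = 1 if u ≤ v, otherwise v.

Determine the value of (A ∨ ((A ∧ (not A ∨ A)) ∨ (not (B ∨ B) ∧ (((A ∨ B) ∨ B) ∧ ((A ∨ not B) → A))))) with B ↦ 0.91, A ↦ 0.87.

0.87

not A: Gödel ¬ of 0.87 = 0 (operand ≠ 0)
(not A ∨ A) = max(0, 0.87) = 0.87
(A ∧ (not A ∨ A)) = min(0.87, 0.87) = 0.87
(B ∨ B) = max(0.91, 0.91) = 0.91
not (B ∨ B): Gödel ¬ of 0.91 = 0 (operand ≠ 0)
(A ∨ B) = max(0.87, 0.91) = 0.91
((A ∨ B) ∨ B) = max(0.91, 0.91) = 0.91
not B: Gödel ¬ of 0.91 = 0 (operand ≠ 0)
(A ∨ not B) = max(0.87, 0) = 0.87
((A ∨ not B) → A): 0.87 ≤ 0.87, so result = 1
(((A ∨ B) ∨ B) ∧ ((A ∨ not B) → A)) = min(0.91, 1) = 0.91
(not (B ∨ B) ∧ (((A ∨ B) ∨ B) ∧ ((A ∨ not B) → A))) = min(0, 0.91) = 0
((A ∧ (not A ∨ A)) ∨ (not (B ∨ B) ∧ (((A ∨ B) ∨ B) ∧ ((A ∨ not B) → A)))) = max(0.87, 0) = 0.87
(A ∨ ((A ∧ (not A ∨ A)) ∨ (not (B ∨ B) ∧ (((A ∨ B) ∨ B) ∧ ((A ∨ not B) → A))))) = max(0.87, 0.87) = 0.87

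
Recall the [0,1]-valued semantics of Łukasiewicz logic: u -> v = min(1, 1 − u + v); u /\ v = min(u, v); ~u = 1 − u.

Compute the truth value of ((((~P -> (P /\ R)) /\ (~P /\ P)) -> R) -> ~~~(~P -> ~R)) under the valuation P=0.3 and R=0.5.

0.20

~P: Łukasiewicz ¬ gives 1 − 0.3 = 0.7
(P /\ R) = min(0.3, 0.5) = 0.3
(~P -> (P /\ R)): min(1, 1 − 0.7 + 0.3) = 0.6
~P: Łukasiewicz ¬ gives 1 − 0.3 = 0.7
(~P /\ P) = min(0.7, 0.3) = 0.3
((~P -> (P /\ R)) /\ (~P /\ P)) = min(0.6, 0.3) = 0.3
(((~P -> (P /\ R)) /\ (~P /\ P)) -> R): min(1, 1 − 0.3 + 0.5) = 1
~P: Łukasiewicz ¬ gives 1 − 0.3 = 0.7
~R: Łukasiewicz ¬ gives 1 − 0.5 = 0.5
(~P -> ~R): min(1, 1 − 0.7 + 0.5) = 0.8
~(~P -> ~R): Łukasiewicz ¬ gives 1 − 0.8 = 0.2
~~(~P -> ~R): Łukasiewicz ¬ gives 1 − 0.2 = 0.8
~~~(~P -> ~R): Łukasiewicz ¬ gives 1 − 0.8 = 0.2
((((~P -> (P /\ R)) /\ (~P /\ P)) -> R) -> ~~~(~P -> ~R)): min(1, 1 − 1 + 0.2) = 0.2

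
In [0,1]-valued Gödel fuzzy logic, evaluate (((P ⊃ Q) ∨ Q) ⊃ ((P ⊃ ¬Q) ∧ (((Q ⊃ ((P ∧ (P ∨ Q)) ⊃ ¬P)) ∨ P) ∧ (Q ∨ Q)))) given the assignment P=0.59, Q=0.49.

0.00

(P ⊃ Q): 0.59 > 0.49, so result = 0.49
((P ⊃ Q) ∨ Q) = max(0.49, 0.49) = 0.49
¬Q: Gödel ¬ of 0.49 = 0 (operand ≠ 0)
(P ⊃ ¬Q): 0.59 > 0, so result = 0
(P ∨ Q) = max(0.59, 0.49) = 0.59
(P ∧ (P ∨ Q)) = min(0.59, 0.59) = 0.59
¬P: Gödel ¬ of 0.59 = 0 (operand ≠ 0)
((P ∧ (P ∨ Q)) ⊃ ¬P): 0.59 > 0, so result = 0
(Q ⊃ ((P ∧ (P ∨ Q)) ⊃ ¬P)): 0.49 > 0, so result = 0
((Q ⊃ ((P ∧ (P ∨ Q)) ⊃ ¬P)) ∨ P) = max(0, 0.59) = 0.59
(Q ∨ Q) = max(0.49, 0.49) = 0.49
(((Q ⊃ ((P ∧ (P ∨ Q)) ⊃ ¬P)) ∨ P) ∧ (Q ∨ Q)) = min(0.59, 0.49) = 0.49
((P ⊃ ¬Q) ∧ (((Q ⊃ ((P ∧ (P ∨ Q)) ⊃ ¬P)) ∨ P) ∧ (Q ∨ Q))) = min(0, 0.49) = 0
(((P ⊃ Q) ∨ Q) ⊃ ((P ⊃ ¬Q) ∧ (((Q ⊃ ((P ∧ (P ∨ Q)) ⊃ ¬P)) ∨ P) ∧ (Q ∨ Q)))): 0.49 > 0, so result = 0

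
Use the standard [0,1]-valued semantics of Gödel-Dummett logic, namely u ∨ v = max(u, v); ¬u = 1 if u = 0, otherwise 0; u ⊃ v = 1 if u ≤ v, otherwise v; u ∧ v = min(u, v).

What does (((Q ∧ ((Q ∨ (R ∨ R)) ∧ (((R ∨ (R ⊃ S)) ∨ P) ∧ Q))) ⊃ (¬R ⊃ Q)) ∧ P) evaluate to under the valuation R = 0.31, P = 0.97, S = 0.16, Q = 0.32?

(R ∨ R) = max(0.31, 0.31) = 0.31
(Q ∨ (R ∨ R)) = max(0.32, 0.31) = 0.32
(R ⊃ S): 0.31 > 0.16, so result = 0.16
(R ∨ (R ⊃ S)) = max(0.31, 0.16) = 0.31
((R ∨ (R ⊃ S)) ∨ P) = max(0.31, 0.97) = 0.97
(((R ∨ (R ⊃ S)) ∨ P) ∧ Q) = min(0.97, 0.32) = 0.32
((Q ∨ (R ∨ R)) ∧ (((R ∨ (R ⊃ S)) ∨ P) ∧ Q)) = min(0.32, 0.32) = 0.32
(Q ∧ ((Q ∨ (R ∨ R)) ∧ (((R ∨ (R ⊃ S)) ∨ P) ∧ Q))) = min(0.32, 0.32) = 0.32
¬R: Gödel ¬ of 0.31 = 0 (operand ≠ 0)
(¬R ⊃ Q): 0 ≤ 0.32, so result = 1
((Q ∧ ((Q ∨ (R ∨ R)) ∧ (((R ∨ (R ⊃ S)) ∨ P) ∧ Q))) ⊃ (¬R ⊃ Q)): 0.32 ≤ 1, so result = 1
(((Q ∧ ((Q ∨ (R ∨ R)) ∧ (((R ∨ (R ⊃ S)) ∨ P) ∧ Q))) ⊃ (¬R ⊃ Q)) ∧ P) = min(1, 0.97) = 0.97

0.97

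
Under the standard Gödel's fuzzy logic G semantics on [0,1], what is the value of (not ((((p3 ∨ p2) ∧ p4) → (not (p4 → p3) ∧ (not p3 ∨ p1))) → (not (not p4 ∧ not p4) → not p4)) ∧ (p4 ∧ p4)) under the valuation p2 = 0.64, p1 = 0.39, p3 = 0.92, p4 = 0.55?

(p3 ∨ p2) = max(0.92, 0.64) = 0.92
((p3 ∨ p2) ∧ p4) = min(0.92, 0.55) = 0.55
(p4 → p3): 0.55 ≤ 0.92, so result = 1
not (p4 → p3): Gödel ¬ of 1 = 0 (operand ≠ 0)
not p3: Gödel ¬ of 0.92 = 0 (operand ≠ 0)
(not p3 ∨ p1) = max(0, 0.39) = 0.39
(not (p4 → p3) ∧ (not p3 ∨ p1)) = min(0, 0.39) = 0
(((p3 ∨ p2) ∧ p4) → (not (p4 → p3) ∧ (not p3 ∨ p1))): 0.55 > 0, so result = 0
not p4: Gödel ¬ of 0.55 = 0 (operand ≠ 0)
not p4: Gödel ¬ of 0.55 = 0 (operand ≠ 0)
(not p4 ∧ not p4) = min(0, 0) = 0
not (not p4 ∧ not p4): Gödel ¬ of 0 = 1 (operand is 0)
not p4: Gödel ¬ of 0.55 = 0 (operand ≠ 0)
(not (not p4 ∧ not p4) → not p4): 1 > 0, so result = 0
((((p3 ∨ p2) ∧ p4) → (not (p4 → p3) ∧ (not p3 ∨ p1))) → (not (not p4 ∧ not p4) → not p4)): 0 ≤ 0, so result = 1
not ((((p3 ∨ p2) ∧ p4) → (not (p4 → p3) ∧ (not p3 ∨ p1))) → (not (not p4 ∧ not p4) → not p4)): Gödel ¬ of 1 = 0 (operand ≠ 0)
(p4 ∧ p4) = min(0.55, 0.55) = 0.55
(not ((((p3 ∨ p2) ∧ p4) → (not (p4 → p3) ∧ (not p3 ∨ p1))) → (not (not p4 ∧ not p4) → not p4)) ∧ (p4 ∧ p4)) = min(0, 0.55) = 0

0.00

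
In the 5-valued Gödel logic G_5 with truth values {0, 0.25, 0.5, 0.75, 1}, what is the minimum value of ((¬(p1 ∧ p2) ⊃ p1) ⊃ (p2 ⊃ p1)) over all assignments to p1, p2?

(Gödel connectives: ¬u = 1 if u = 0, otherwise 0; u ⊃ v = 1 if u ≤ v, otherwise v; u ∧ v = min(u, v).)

0.25

The minimum is attained at p1 = 0.25, p2 = 0.5:
  (p1 ∧ p2) = min(0.25, 0.5) = 0.25
  ¬(p1 ∧ p2): Gödel ¬ of 0.25 = 0 (operand ≠ 0)
  (¬(p1 ∧ p2) ⊃ p1): 0 ≤ 0.25, so result = 1
  (p2 ⊃ p1): 0.5 > 0.25, so result = 0.25
  ((¬(p1 ∧ p2) ⊃ p1) ⊃ (p2 ⊃ p1)): 1 > 0.25, so result = 0.25
Checking all 25 assignments confirms none give a value below 0.25.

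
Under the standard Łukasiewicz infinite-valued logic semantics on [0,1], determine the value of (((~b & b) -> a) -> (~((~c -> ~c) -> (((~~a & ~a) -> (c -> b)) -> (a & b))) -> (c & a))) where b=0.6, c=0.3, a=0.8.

0.90

~b: Łukasiewicz ¬ gives 1 − 0.6 = 0.4
(~b & b) = min(0.4, 0.6) = 0.4
((~b & b) -> a): min(1, 1 − 0.4 + 0.8) = 1
~c: Łukasiewicz ¬ gives 1 − 0.3 = 0.7
~c: Łukasiewicz ¬ gives 1 − 0.3 = 0.7
(~c -> ~c): min(1, 1 − 0.7 + 0.7) = 1
~a: Łukasiewicz ¬ gives 1 − 0.8 = 0.2
~~a: Łukasiewicz ¬ gives 1 − 0.2 = 0.8
~a: Łukasiewicz ¬ gives 1 − 0.8 = 0.2
(~~a & ~a) = min(0.8, 0.2) = 0.2
(c -> b): min(1, 1 − 0.3 + 0.6) = 1
((~~a & ~a) -> (c -> b)): min(1, 1 − 0.2 + 1) = 1
(a & b) = min(0.8, 0.6) = 0.6
(((~~a & ~a) -> (c -> b)) -> (a & b)): min(1, 1 − 1 + 0.6) = 0.6
((~c -> ~c) -> (((~~a & ~a) -> (c -> b)) -> (a & b))): min(1, 1 − 1 + 0.6) = 0.6
~((~c -> ~c) -> (((~~a & ~a) -> (c -> b)) -> (a & b))): Łukasiewicz ¬ gives 1 − 0.6 = 0.4
(c & a) = min(0.3, 0.8) = 0.3
(~((~c -> ~c) -> (((~~a & ~a) -> (c -> b)) -> (a & b))) -> (c & a)): min(1, 1 − 0.4 + 0.3) = 0.9
(((~b & b) -> a) -> (~((~c -> ~c) -> (((~~a & ~a) -> (c -> b)) -> (a & b))) -> (c & a))): min(1, 1 − 1 + 0.9) = 0.9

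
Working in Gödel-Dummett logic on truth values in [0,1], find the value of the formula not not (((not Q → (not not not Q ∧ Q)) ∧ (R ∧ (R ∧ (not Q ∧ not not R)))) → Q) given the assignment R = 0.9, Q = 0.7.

1.00

not Q: Gödel ¬ of 0.7 = 0 (operand ≠ 0)
not Q: Gödel ¬ of 0.7 = 0 (operand ≠ 0)
not not Q: Gödel ¬ of 0 = 1 (operand is 0)
not not not Q: Gödel ¬ of 1 = 0 (operand ≠ 0)
(not not not Q ∧ Q) = min(0, 0.7) = 0
(not Q → (not not not Q ∧ Q)): 0 ≤ 0, so result = 1
not Q: Gödel ¬ of 0.7 = 0 (operand ≠ 0)
not R: Gödel ¬ of 0.9 = 0 (operand ≠ 0)
not not R: Gödel ¬ of 0 = 1 (operand is 0)
(not Q ∧ not not R) = min(0, 1) = 0
(R ∧ (not Q ∧ not not R)) = min(0.9, 0) = 0
(R ∧ (R ∧ (not Q ∧ not not R))) = min(0.9, 0) = 0
((not Q → (not not not Q ∧ Q)) ∧ (R ∧ (R ∧ (not Q ∧ not not R)))) = min(1, 0) = 0
(((not Q → (not not not Q ∧ Q)) ∧ (R ∧ (R ∧ (not Q ∧ not not R)))) → Q): 0 ≤ 0.7, so result = 1
not (((not Q → (not not not Q ∧ Q)) ∧ (R ∧ (R ∧ (not Q ∧ not not R)))) → Q): Gödel ¬ of 1 = 0 (operand ≠ 0)
not not (((not Q → (not not not Q ∧ Q)) ∧ (R ∧ (R ∧ (not Q ∧ not not R)))) → Q): Gödel ¬ of 0 = 1 (operand is 0)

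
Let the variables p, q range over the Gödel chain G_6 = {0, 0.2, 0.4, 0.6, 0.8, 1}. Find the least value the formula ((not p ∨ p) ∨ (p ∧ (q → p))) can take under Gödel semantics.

0.20

The minimum is attained at p = 0.2, q = 0:
  not p: Gödel ¬ of 0.2 = 0 (operand ≠ 0)
  (not p ∨ p) = max(0, 0.2) = 0.2
  (q → p): 0 ≤ 0.2, so result = 1
  (p ∧ (q → p)) = min(0.2, 1) = 0.2
  ((not p ∨ p) ∨ (p ∧ (q → p))) = max(0.2, 0.2) = 0.2
Checking all 36 assignments confirms none give a value below 0.20.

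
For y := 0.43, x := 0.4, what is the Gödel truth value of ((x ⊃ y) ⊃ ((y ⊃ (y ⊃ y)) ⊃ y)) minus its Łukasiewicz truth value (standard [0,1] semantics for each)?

0.00

Gödel evaluation:
  (x ⊃ y): 0.4 ≤ 0.43, so result = 1
  (y ⊃ y): 0.43 ≤ 0.43, so result = 1
  (y ⊃ (y ⊃ y)): 0.43 ≤ 1, so result = 1
  ((y ⊃ (y ⊃ y)) ⊃ y): 1 > 0.43, so result = 0.43
  ((x ⊃ y) ⊃ ((y ⊃ (y ⊃ y)) ⊃ y)): 1 > 0.43, so result = 0.43
  Gödel value = 0.43
Łukasiewicz evaluation:
  (x ⊃ y): min(1, 1 − 0.4 + 0.43) = 1
  (y ⊃ y): min(1, 1 − 0.43 + 0.43) = 1
  (y ⊃ (y ⊃ y)): min(1, 1 − 0.43 + 1) = 1
  ((y ⊃ (y ⊃ y)) ⊃ y): min(1, 1 − 1 + 0.43) = 0.43
  ((x ⊃ y) ⊃ ((y ⊃ (y ⊃ y)) ⊃ y)): min(1, 1 − 1 + 0.43) = 0.43
  Łukasiewicz value = 0.43
Difference: 0.43 − 0.43 = 0.00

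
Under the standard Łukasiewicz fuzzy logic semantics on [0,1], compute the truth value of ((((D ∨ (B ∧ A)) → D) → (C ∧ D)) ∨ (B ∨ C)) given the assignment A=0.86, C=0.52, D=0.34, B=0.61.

(B ∧ A) = min(0.61, 0.86) = 0.61
(D ∨ (B ∧ A)) = max(0.34, 0.61) = 0.61
((D ∨ (B ∧ A)) → D): min(1, 1 − 0.61 + 0.34) = 0.73
(C ∧ D) = min(0.52, 0.34) = 0.34
(((D ∨ (B ∧ A)) → D) → (C ∧ D)): min(1, 1 − 0.73 + 0.34) = 0.61
(B ∨ C) = max(0.61, 0.52) = 0.61
((((D ∨ (B ∧ A)) → D) → (C ∧ D)) ∨ (B ∨ C)) = max(0.61, 0.61) = 0.61

0.61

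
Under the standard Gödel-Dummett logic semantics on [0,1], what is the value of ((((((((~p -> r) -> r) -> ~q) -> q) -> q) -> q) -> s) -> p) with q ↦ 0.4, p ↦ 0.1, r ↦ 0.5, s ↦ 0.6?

0.10

~p: Gödel ¬ of 0.1 = 0 (operand ≠ 0)
(~p -> r): 0 ≤ 0.5, so result = 1
((~p -> r) -> r): 1 > 0.5, so result = 0.5
~q: Gödel ¬ of 0.4 = 0 (operand ≠ 0)
(((~p -> r) -> r) -> ~q): 0.5 > 0, so result = 0
((((~p -> r) -> r) -> ~q) -> q): 0 ≤ 0.4, so result = 1
(((((~p -> r) -> r) -> ~q) -> q) -> q): 1 > 0.4, so result = 0.4
((((((~p -> r) -> r) -> ~q) -> q) -> q) -> q): 0.4 ≤ 0.4, so result = 1
(((((((~p -> r) -> r) -> ~q) -> q) -> q) -> q) -> s): 1 > 0.6, so result = 0.6
((((((((~p -> r) -> r) -> ~q) -> q) -> q) -> q) -> s) -> p): 0.6 > 0.1, so result = 0.1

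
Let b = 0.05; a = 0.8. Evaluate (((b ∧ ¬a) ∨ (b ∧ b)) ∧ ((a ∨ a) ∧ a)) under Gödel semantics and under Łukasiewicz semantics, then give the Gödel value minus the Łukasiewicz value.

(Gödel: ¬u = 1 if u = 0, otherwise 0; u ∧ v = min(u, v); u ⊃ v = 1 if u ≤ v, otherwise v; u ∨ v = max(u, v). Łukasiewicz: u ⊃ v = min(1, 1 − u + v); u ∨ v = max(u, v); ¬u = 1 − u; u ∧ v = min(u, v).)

Gödel evaluation:
  ¬a: Gödel ¬ of 0.8 = 0 (operand ≠ 0)
  (b ∧ ¬a) = min(0.05, 0) = 0
  (b ∧ b) = min(0.05, 0.05) = 0.05
  ((b ∧ ¬a) ∨ (b ∧ b)) = max(0, 0.05) = 0.05
  (a ∨ a) = max(0.8, 0.8) = 0.8
  ((a ∨ a) ∧ a) = min(0.8, 0.8) = 0.8
  (((b ∧ ¬a) ∨ (b ∧ b)) ∧ ((a ∨ a) ∧ a)) = min(0.05, 0.8) = 0.05
  Gödel value = 0.05
Łukasiewicz evaluation:
  ¬a: Łukasiewicz ¬ gives 1 − 0.8 = 0.2
  (b ∧ ¬a) = min(0.05, 0.2) = 0.05
  (b ∧ b) = min(0.05, 0.05) = 0.05
  ((b ∧ ¬a) ∨ (b ∧ b)) = max(0.05, 0.05) = 0.05
  (a ∨ a) = max(0.8, 0.8) = 0.8
  ((a ∨ a) ∧ a) = min(0.8, 0.8) = 0.8
  (((b ∧ ¬a) ∨ (b ∧ b)) ∧ ((a ∨ a) ∧ a)) = min(0.05, 0.8) = 0.05
  Łukasiewicz value = 0.05
Difference: 0.05 − 0.05 = 0.00

0.00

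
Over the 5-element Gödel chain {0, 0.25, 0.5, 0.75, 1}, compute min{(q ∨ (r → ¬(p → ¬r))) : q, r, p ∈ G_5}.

0.00

The minimum is attained at q = 0, r = 0.25, p = 0:
  ¬r: Gödel ¬ of 0.25 = 0 (operand ≠ 0)
  (p → ¬r): 0 ≤ 0, so result = 1
  ¬(p → ¬r): Gödel ¬ of 1 = 0 (operand ≠ 0)
  (r → ¬(p → ¬r)): 0.25 > 0, so result = 0
  (q ∨ (r → ¬(p → ¬r))) = max(0, 0) = 0
Checking all 125 assignments confirms none give a value below 0.00.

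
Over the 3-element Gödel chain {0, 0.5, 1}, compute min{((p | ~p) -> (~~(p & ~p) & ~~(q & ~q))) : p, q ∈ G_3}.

The minimum is attained at p = 0, q = 0:
  ~p: Gödel ¬ of 0 = 1 (operand is 0)
  (p | ~p) = max(0, 1) = 1
  ~p: Gödel ¬ of 0 = 1 (operand is 0)
  (p & ~p) = min(0, 1) = 0
  ~(p & ~p): Gödel ¬ of 0 = 1 (operand is 0)
  ~~(p & ~p): Gödel ¬ of 1 = 0 (operand ≠ 0)
  ~q: Gödel ¬ of 0 = 1 (operand is 0)
  (q & ~q) = min(0, 1) = 0
  ~(q & ~q): Gödel ¬ of 0 = 1 (operand is 0)
  ~~(q & ~q): Gödel ¬ of 1 = 0 (operand ≠ 0)
  (~~(p & ~p) & ~~(q & ~q)) = min(0, 0) = 0
  ((p | ~p) -> (~~(p & ~p) & ~~(q & ~q))): 1 > 0, so result = 0
Checking all 9 assignments confirms none give a value below 0.00.

0.00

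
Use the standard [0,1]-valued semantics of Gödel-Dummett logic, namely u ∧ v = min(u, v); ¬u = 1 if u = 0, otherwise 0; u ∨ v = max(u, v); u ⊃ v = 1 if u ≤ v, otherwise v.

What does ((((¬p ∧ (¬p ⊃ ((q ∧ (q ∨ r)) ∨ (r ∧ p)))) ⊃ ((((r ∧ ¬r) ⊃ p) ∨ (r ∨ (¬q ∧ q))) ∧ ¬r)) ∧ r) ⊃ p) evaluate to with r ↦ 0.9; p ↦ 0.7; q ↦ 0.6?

0.70

¬p: Gödel ¬ of 0.7 = 0 (operand ≠ 0)
¬p: Gödel ¬ of 0.7 = 0 (operand ≠ 0)
(q ∨ r) = max(0.6, 0.9) = 0.9
(q ∧ (q ∨ r)) = min(0.6, 0.9) = 0.6
(r ∧ p) = min(0.9, 0.7) = 0.7
((q ∧ (q ∨ r)) ∨ (r ∧ p)) = max(0.6, 0.7) = 0.7
(¬p ⊃ ((q ∧ (q ∨ r)) ∨ (r ∧ p))): 0 ≤ 0.7, so result = 1
(¬p ∧ (¬p ⊃ ((q ∧ (q ∨ r)) ∨ (r ∧ p)))) = min(0, 1) = 0
¬r: Gödel ¬ of 0.9 = 0 (operand ≠ 0)
(r ∧ ¬r) = min(0.9, 0) = 0
((r ∧ ¬r) ⊃ p): 0 ≤ 0.7, so result = 1
¬q: Gödel ¬ of 0.6 = 0 (operand ≠ 0)
(¬q ∧ q) = min(0, 0.6) = 0
(r ∨ (¬q ∧ q)) = max(0.9, 0) = 0.9
(((r ∧ ¬r) ⊃ p) ∨ (r ∨ (¬q ∧ q))) = max(1, 0.9) = 1
¬r: Gödel ¬ of 0.9 = 0 (operand ≠ 0)
((((r ∧ ¬r) ⊃ p) ∨ (r ∨ (¬q ∧ q))) ∧ ¬r) = min(1, 0) = 0
((¬p ∧ (¬p ⊃ ((q ∧ (q ∨ r)) ∨ (r ∧ p)))) ⊃ ((((r ∧ ¬r) ⊃ p) ∨ (r ∨ (¬q ∧ q))) ∧ ¬r)): 0 ≤ 0, so result = 1
(((¬p ∧ (¬p ⊃ ((q ∧ (q ∨ r)) ∨ (r ∧ p)))) ⊃ ((((r ∧ ¬r) ⊃ p) ∨ (r ∨ (¬q ∧ q))) ∧ ¬r)) ∧ r) = min(1, 0.9) = 0.9
((((¬p ∧ (¬p ⊃ ((q ∧ (q ∨ r)) ∨ (r ∧ p)))) ⊃ ((((r ∧ ¬r) ⊃ p) ∨ (r ∨ (¬q ∧ q))) ∧ ¬r)) ∧ r) ⊃ p): 0.9 > 0.7, so result = 0.7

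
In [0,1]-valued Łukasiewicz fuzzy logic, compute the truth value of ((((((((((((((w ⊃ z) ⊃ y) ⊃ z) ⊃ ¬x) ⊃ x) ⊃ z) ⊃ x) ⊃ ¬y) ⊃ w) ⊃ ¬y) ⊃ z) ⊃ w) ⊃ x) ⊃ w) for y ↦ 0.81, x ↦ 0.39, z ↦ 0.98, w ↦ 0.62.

(w ⊃ z): min(1, 1 − 0.62 + 0.98) = 1
((w ⊃ z) ⊃ y): min(1, 1 − 1 + 0.81) = 0.81
(((w ⊃ z) ⊃ y) ⊃ z): min(1, 1 − 0.81 + 0.98) = 1
¬x: Łukasiewicz ¬ gives 1 − 0.39 = 0.61
((((w ⊃ z) ⊃ y) ⊃ z) ⊃ ¬x): min(1, 1 − 1 + 0.61) = 0.61
(((((w ⊃ z) ⊃ y) ⊃ z) ⊃ ¬x) ⊃ x): min(1, 1 − 0.61 + 0.39) = 0.78
((((((w ⊃ z) ⊃ y) ⊃ z) ⊃ ¬x) ⊃ x) ⊃ z): min(1, 1 − 0.78 + 0.98) = 1
(((((((w ⊃ z) ⊃ y) ⊃ z) ⊃ ¬x) ⊃ x) ⊃ z) ⊃ x): min(1, 1 − 1 + 0.39) = 0.39
¬y: Łukasiewicz ¬ gives 1 − 0.81 = 0.19
((((((((w ⊃ z) ⊃ y) ⊃ z) ⊃ ¬x) ⊃ x) ⊃ z) ⊃ x) ⊃ ¬y): min(1, 1 − 0.39 + 0.19) = 0.8
(((((((((w ⊃ z) ⊃ y) ⊃ z) ⊃ ¬x) ⊃ x) ⊃ z) ⊃ x) ⊃ ¬y) ⊃ w): min(1, 1 − 0.8 + 0.62) = 0.82
¬y: Łukasiewicz ¬ gives 1 − 0.81 = 0.19
((((((((((w ⊃ z) ⊃ y) ⊃ z) ⊃ ¬x) ⊃ x) ⊃ z) ⊃ x) ⊃ ¬y) ⊃ w) ⊃ ¬y): min(1, 1 − 0.82 + 0.19) = 0.37
(((((((((((w ⊃ z) ⊃ y) ⊃ z) ⊃ ¬x) ⊃ x) ⊃ z) ⊃ x) ⊃ ¬y) ⊃ w) ⊃ ¬y) ⊃ z): min(1, 1 − 0.37 + 0.98) = 1
((((((((((((w ⊃ z) ⊃ y) ⊃ z) ⊃ ¬x) ⊃ x) ⊃ z) ⊃ x) ⊃ ¬y) ⊃ w) ⊃ ¬y) ⊃ z) ⊃ w): min(1, 1 − 1 + 0.62) = 0.62
(((((((((((((w ⊃ z) ⊃ y) ⊃ z) ⊃ ¬x) ⊃ x) ⊃ z) ⊃ x) ⊃ ¬y) ⊃ w) ⊃ ¬y) ⊃ z) ⊃ w) ⊃ x): min(1, 1 − 0.62 + 0.39) = 0.77
((((((((((((((w ⊃ z) ⊃ y) ⊃ z) ⊃ ¬x) ⊃ x) ⊃ z) ⊃ x) ⊃ ¬y) ⊃ w) ⊃ ¬y) ⊃ z) ⊃ w) ⊃ x) ⊃ w): min(1, 1 − 0.77 + 0.62) = 0.85

0.85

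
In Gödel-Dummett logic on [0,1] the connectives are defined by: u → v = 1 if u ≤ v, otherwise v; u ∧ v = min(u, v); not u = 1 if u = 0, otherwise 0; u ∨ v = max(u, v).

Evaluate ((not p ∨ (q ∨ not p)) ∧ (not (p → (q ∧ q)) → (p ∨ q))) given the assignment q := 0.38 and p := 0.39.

0.38

not p: Gödel ¬ of 0.39 = 0 (operand ≠ 0)
not p: Gödel ¬ of 0.39 = 0 (operand ≠ 0)
(q ∨ not p) = max(0.38, 0) = 0.38
(not p ∨ (q ∨ not p)) = max(0, 0.38) = 0.38
(q ∧ q) = min(0.38, 0.38) = 0.38
(p → (q ∧ q)): 0.39 > 0.38, so result = 0.38
not (p → (q ∧ q)): Gödel ¬ of 0.38 = 0 (operand ≠ 0)
(p ∨ q) = max(0.39, 0.38) = 0.39
(not (p → (q ∧ q)) → (p ∨ q)): 0 ≤ 0.39, so result = 1
((not p ∨ (q ∨ not p)) ∧ (not (p → (q ∧ q)) → (p ∨ q))) = min(0.38, 1) = 0.38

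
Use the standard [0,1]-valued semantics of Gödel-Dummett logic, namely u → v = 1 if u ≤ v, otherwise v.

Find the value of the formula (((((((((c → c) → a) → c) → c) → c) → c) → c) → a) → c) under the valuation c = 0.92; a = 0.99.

0.92

(c → c): 0.92 ≤ 0.92, so result = 1
((c → c) → a): 1 > 0.99, so result = 0.99
(((c → c) → a) → c): 0.99 > 0.92, so result = 0.92
((((c → c) → a) → c) → c): 0.92 ≤ 0.92, so result = 1
(((((c → c) → a) → c) → c) → c): 1 > 0.92, so result = 0.92
((((((c → c) → a) → c) → c) → c) → c): 0.92 ≤ 0.92, so result = 1
(((((((c → c) → a) → c) → c) → c) → c) → c): 1 > 0.92, so result = 0.92
((((((((c → c) → a) → c) → c) → c) → c) → c) → a): 0.92 ≤ 0.99, so result = 1
(((((((((c → c) → a) → c) → c) → c) → c) → c) → a) → c): 1 > 0.92, so result = 0.92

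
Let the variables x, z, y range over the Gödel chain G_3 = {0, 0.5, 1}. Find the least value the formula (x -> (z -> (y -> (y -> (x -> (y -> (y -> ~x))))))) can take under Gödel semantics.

The minimum is attained at x = 0.5, z = 0.5, y = 0.5:
  ~x: Gödel ¬ of 0.5 = 0 (operand ≠ 0)
  (y -> ~x): 0.5 > 0, so result = 0
  (y -> (y -> ~x)): 0.5 > 0, so result = 0
  (x -> (y -> (y -> ~x))): 0.5 > 0, so result = 0
  (y -> (x -> (y -> (y -> ~x)))): 0.5 > 0, so result = 0
  (y -> (y -> (x -> (y -> (y -> ~x))))): 0.5 > 0, so result = 0
  (z -> (y -> (y -> (x -> (y -> (y -> ~x)))))): 0.5 > 0, so result = 0
  (x -> (z -> (y -> (y -> (x -> (y -> (y -> ~x))))))): 0.5 > 0, so result = 0
Checking all 27 assignments confirms none give a value below 0.00.

0.00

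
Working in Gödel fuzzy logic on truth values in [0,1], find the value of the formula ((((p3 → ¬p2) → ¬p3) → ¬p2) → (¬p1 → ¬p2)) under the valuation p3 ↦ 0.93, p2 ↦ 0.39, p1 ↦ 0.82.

1.00

¬p2: Gödel ¬ of 0.39 = 0 (operand ≠ 0)
(p3 → ¬p2): 0.93 > 0, so result = 0
¬p3: Gödel ¬ of 0.93 = 0 (operand ≠ 0)
((p3 → ¬p2) → ¬p3): 0 ≤ 0, so result = 1
¬p2: Gödel ¬ of 0.39 = 0 (operand ≠ 0)
(((p3 → ¬p2) → ¬p3) → ¬p2): 1 > 0, so result = 0
¬p1: Gödel ¬ of 0.82 = 0 (operand ≠ 0)
¬p2: Gödel ¬ of 0.39 = 0 (operand ≠ 0)
(¬p1 → ¬p2): 0 ≤ 0, so result = 1
((((p3 → ¬p2) → ¬p3) → ¬p2) → (¬p1 → ¬p2)): 0 ≤ 1, so result = 1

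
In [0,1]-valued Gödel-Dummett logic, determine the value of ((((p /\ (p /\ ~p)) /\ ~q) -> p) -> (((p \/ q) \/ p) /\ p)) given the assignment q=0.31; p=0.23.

0.23

~p: Gödel ¬ of 0.23 = 0 (operand ≠ 0)
(p /\ ~p) = min(0.23, 0) = 0
(p /\ (p /\ ~p)) = min(0.23, 0) = 0
~q: Gödel ¬ of 0.31 = 0 (operand ≠ 0)
((p /\ (p /\ ~p)) /\ ~q) = min(0, 0) = 0
(((p /\ (p /\ ~p)) /\ ~q) -> p): 0 ≤ 0.23, so result = 1
(p \/ q) = max(0.23, 0.31) = 0.31
((p \/ q) \/ p) = max(0.31, 0.23) = 0.31
(((p \/ q) \/ p) /\ p) = min(0.31, 0.23) = 0.23
((((p /\ (p /\ ~p)) /\ ~q) -> p) -> (((p \/ q) \/ p) /\ p)): 1 > 0.23, so result = 0.23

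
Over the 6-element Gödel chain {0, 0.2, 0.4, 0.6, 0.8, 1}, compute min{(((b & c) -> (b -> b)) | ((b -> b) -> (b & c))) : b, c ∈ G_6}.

Every assignment gives 1. For instance at b = 0, c = 0:
  (b & c) = min(0, 0) = 0
  (b -> b): 0 ≤ 0, so result = 1
  ((b & c) -> (b -> b)): 0 ≤ 1, so result = 1
  (b -> b): 0 ≤ 0, so result = 1
  (b & c) = min(0, 0) = 0
  ((b -> b) -> (b & c)): 1 > 0, so result = 0
  (((b & c) -> (b -> b)) | ((b -> b) -> (b & c))) = max(1, 0) = 1
All 36 assignments give value 1 — the formula is a G_6-tautology.

1.00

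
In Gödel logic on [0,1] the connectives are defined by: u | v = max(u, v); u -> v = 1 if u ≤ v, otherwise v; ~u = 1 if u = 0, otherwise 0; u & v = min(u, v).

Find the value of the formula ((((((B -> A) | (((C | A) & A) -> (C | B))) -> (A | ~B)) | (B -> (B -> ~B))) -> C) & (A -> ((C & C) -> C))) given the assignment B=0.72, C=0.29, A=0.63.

(B -> A): 0.72 > 0.63, so result = 0.63
(C | A) = max(0.29, 0.63) = 0.63
((C | A) & A) = min(0.63, 0.63) = 0.63
(C | B) = max(0.29, 0.72) = 0.72
(((C | A) & A) -> (C | B)): 0.63 ≤ 0.72, so result = 1
((B -> A) | (((C | A) & A) -> (C | B))) = max(0.63, 1) = 1
~B: Gödel ¬ of 0.72 = 0 (operand ≠ 0)
(A | ~B) = max(0.63, 0) = 0.63
(((B -> A) | (((C | A) & A) -> (C | B))) -> (A | ~B)): 1 > 0.63, so result = 0.63
~B: Gödel ¬ of 0.72 = 0 (operand ≠ 0)
(B -> ~B): 0.72 > 0, so result = 0
(B -> (B -> ~B)): 0.72 > 0, so result = 0
((((B -> A) | (((C | A) & A) -> (C | B))) -> (A | ~B)) | (B -> (B -> ~B))) = max(0.63, 0) = 0.63
(((((B -> A) | (((C | A) & A) -> (C | B))) -> (A | ~B)) | (B -> (B -> ~B))) -> C): 0.63 > 0.29, so result = 0.29
(C & C) = min(0.29, 0.29) = 0.29
((C & C) -> C): 0.29 ≤ 0.29, so result = 1
(A -> ((C & C) -> C)): 0.63 ≤ 1, so result = 1
((((((B -> A) | (((C | A) & A) -> (C | B))) -> (A | ~B)) | (B -> (B -> ~B))) -> C) & (A -> ((C & C) -> C))) = min(0.29, 1) = 0.29

0.29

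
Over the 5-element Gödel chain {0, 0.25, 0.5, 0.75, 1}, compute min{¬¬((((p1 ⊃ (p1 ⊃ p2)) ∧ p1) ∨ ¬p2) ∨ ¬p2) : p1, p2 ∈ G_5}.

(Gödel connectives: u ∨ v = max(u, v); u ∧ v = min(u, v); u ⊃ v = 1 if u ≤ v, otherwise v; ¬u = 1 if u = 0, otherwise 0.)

The minimum is attained at p1 = 0, p2 = 0.25:
  (p1 ⊃ p2): 0 ≤ 0.25, so result = 1
  (p1 ⊃ (p1 ⊃ p2)): 0 ≤ 1, so result = 1
  ((p1 ⊃ (p1 ⊃ p2)) ∧ p1) = min(1, 0) = 0
  ¬p2: Gödel ¬ of 0.25 = 0 (operand ≠ 0)
  (((p1 ⊃ (p1 ⊃ p2)) ∧ p1) ∨ ¬p2) = max(0, 0) = 0
  ¬p2: Gödel ¬ of 0.25 = 0 (operand ≠ 0)
  ((((p1 ⊃ (p1 ⊃ p2)) ∧ p1) ∨ ¬p2) ∨ ¬p2) = max(0, 0) = 0
  ¬((((p1 ⊃ (p1 ⊃ p2)) ∧ p1) ∨ ¬p2) ∨ ¬p2): Gödel ¬ of 0 = 1 (operand is 0)
  ¬¬((((p1 ⊃ (p1 ⊃ p2)) ∧ p1) ∨ ¬p2) ∨ ¬p2): Gödel ¬ of 1 = 0 (operand ≠ 0)
Checking all 25 assignments confirms none give a value below 0.00.

0.00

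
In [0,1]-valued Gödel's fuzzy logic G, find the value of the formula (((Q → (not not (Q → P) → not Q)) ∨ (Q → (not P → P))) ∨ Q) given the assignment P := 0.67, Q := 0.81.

(Q → P): 0.81 > 0.67, so result = 0.67
not (Q → P): Gödel ¬ of 0.67 = 0 (operand ≠ 0)
not not (Q → P): Gödel ¬ of 0 = 1 (operand is 0)
not Q: Gödel ¬ of 0.81 = 0 (operand ≠ 0)
(not not (Q → P) → not Q): 1 > 0, so result = 0
(Q → (not not (Q → P) → not Q)): 0.81 > 0, so result = 0
not P: Gödel ¬ of 0.67 = 0 (operand ≠ 0)
(not P → P): 0 ≤ 0.67, so result = 1
(Q → (not P → P)): 0.81 ≤ 1, so result = 1
((Q → (not not (Q → P) → not Q)) ∨ (Q → (not P → P))) = max(0, 1) = 1
(((Q → (not not (Q → P) → not Q)) ∨ (Q → (not P → P))) ∨ Q) = max(1, 0.81) = 1

1.00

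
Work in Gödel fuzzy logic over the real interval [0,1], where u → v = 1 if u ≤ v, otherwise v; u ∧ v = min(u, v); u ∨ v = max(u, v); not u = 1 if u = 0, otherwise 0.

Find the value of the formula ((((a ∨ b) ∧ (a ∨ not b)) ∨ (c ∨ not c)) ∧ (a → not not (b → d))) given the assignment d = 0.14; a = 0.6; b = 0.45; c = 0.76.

0.76

(a ∨ b) = max(0.6, 0.45) = 0.6
not b: Gödel ¬ of 0.45 = 0 (operand ≠ 0)
(a ∨ not b) = max(0.6, 0) = 0.6
((a ∨ b) ∧ (a ∨ not b)) = min(0.6, 0.6) = 0.6
not c: Gödel ¬ of 0.76 = 0 (operand ≠ 0)
(c ∨ not c) = max(0.76, 0) = 0.76
(((a ∨ b) ∧ (a ∨ not b)) ∨ (c ∨ not c)) = max(0.6, 0.76) = 0.76
(b → d): 0.45 > 0.14, so result = 0.14
not (b → d): Gödel ¬ of 0.14 = 0 (operand ≠ 0)
not not (b → d): Gödel ¬ of 0 = 1 (operand is 0)
(a → not not (b → d)): 0.6 ≤ 1, so result = 1
((((a ∨ b) ∧ (a ∨ not b)) ∨ (c ∨ not c)) ∧ (a → not not (b → d))) = min(0.76, 1) = 0.76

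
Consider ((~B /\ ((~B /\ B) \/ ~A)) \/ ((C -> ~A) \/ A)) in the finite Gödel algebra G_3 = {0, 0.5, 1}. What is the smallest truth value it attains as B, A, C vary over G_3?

0.50

The minimum is attained at B = 0, A = 0.5, C = 0.5:
  ~B: Gödel ¬ of 0 = 1 (operand is 0)
  ~B: Gödel ¬ of 0 = 1 (operand is 0)
  (~B /\ B) = min(1, 0) = 0
  ~A: Gödel ¬ of 0.5 = 0 (operand ≠ 0)
  ((~B /\ B) \/ ~A) = max(0, 0) = 0
  (~B /\ ((~B /\ B) \/ ~A)) = min(1, 0) = 0
  ~A: Gödel ¬ of 0.5 = 0 (operand ≠ 0)
  (C -> ~A): 0.5 > 0, so result = 0
  ((C -> ~A) \/ A) = max(0, 0.5) = 0.5
  ((~B /\ ((~B /\ B) \/ ~A)) \/ ((C -> ~A) \/ A)) = max(0, 0.5) = 0.5
Checking all 27 assignments confirms none give a value below 0.50.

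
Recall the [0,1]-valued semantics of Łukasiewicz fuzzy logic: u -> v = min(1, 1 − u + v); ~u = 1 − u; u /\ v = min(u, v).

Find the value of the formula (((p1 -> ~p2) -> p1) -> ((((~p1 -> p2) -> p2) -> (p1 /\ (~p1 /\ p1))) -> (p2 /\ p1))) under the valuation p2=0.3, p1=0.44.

~p2: Łukasiewicz ¬ gives 1 − 0.3 = 0.7
(p1 -> ~p2): min(1, 1 − 0.44 + 0.7) = 1
((p1 -> ~p2) -> p1): min(1, 1 − 1 + 0.44) = 0.44
~p1: Łukasiewicz ¬ gives 1 − 0.44 = 0.56
(~p1 -> p2): min(1, 1 − 0.56 + 0.3) = 0.74
((~p1 -> p2) -> p2): min(1, 1 − 0.74 + 0.3) = 0.56
~p1: Łukasiewicz ¬ gives 1 − 0.44 = 0.56
(~p1 /\ p1) = min(0.56, 0.44) = 0.44
(p1 /\ (~p1 /\ p1)) = min(0.44, 0.44) = 0.44
(((~p1 -> p2) -> p2) -> (p1 /\ (~p1 /\ p1))): min(1, 1 − 0.56 + 0.44) = 0.88
(p2 /\ p1) = min(0.3, 0.44) = 0.3
((((~p1 -> p2) -> p2) -> (p1 /\ (~p1 /\ p1))) -> (p2 /\ p1)): min(1, 1 − 0.88 + 0.3) = 0.42
(((p1 -> ~p2) -> p1) -> ((((~p1 -> p2) -> p2) -> (p1 /\ (~p1 /\ p1))) -> (p2 /\ p1))): min(1, 1 − 0.44 + 0.42) = 0.98

0.98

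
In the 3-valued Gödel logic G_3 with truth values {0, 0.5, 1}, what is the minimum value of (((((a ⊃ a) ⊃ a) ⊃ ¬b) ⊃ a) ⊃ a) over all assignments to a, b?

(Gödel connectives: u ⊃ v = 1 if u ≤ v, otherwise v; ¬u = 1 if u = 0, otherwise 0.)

The minimum is attained at a = 0.5, b = 0.5:
  (a ⊃ a): 0.5 ≤ 0.5, so result = 1
  ((a ⊃ a) ⊃ a): 1 > 0.5, so result = 0.5
  ¬b: Gödel ¬ of 0.5 = 0 (operand ≠ 0)
  (((a ⊃ a) ⊃ a) ⊃ ¬b): 0.5 > 0, so result = 0
  ((((a ⊃ a) ⊃ a) ⊃ ¬b) ⊃ a): 0 ≤ 0.5, so result = 1
  (((((a ⊃ a) ⊃ a) ⊃ ¬b) ⊃ a) ⊃ a): 1 > 0.5, so result = 0.5
Checking all 9 assignments confirms none give a value below 0.50.

0.50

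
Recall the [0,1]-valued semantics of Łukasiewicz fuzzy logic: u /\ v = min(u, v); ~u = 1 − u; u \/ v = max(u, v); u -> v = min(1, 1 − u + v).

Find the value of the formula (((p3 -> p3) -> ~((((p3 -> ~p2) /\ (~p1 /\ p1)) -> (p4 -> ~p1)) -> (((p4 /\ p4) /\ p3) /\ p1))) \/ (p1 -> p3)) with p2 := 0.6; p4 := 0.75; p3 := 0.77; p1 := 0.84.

(p3 -> p3): min(1, 1 − 0.77 + 0.77) = 1
~p2: Łukasiewicz ¬ gives 1 − 0.6 = 0.4
(p3 -> ~p2): min(1, 1 − 0.77 + 0.4) = 0.63
~p1: Łukasiewicz ¬ gives 1 − 0.84 = 0.16
(~p1 /\ p1) = min(0.16, 0.84) = 0.16
((p3 -> ~p2) /\ (~p1 /\ p1)) = min(0.63, 0.16) = 0.16
~p1: Łukasiewicz ¬ gives 1 − 0.84 = 0.16
(p4 -> ~p1): min(1, 1 − 0.75 + 0.16) = 0.41
(((p3 -> ~p2) /\ (~p1 /\ p1)) -> (p4 -> ~p1)): min(1, 1 − 0.16 + 0.41) = 1
(p4 /\ p4) = min(0.75, 0.75) = 0.75
((p4 /\ p4) /\ p3) = min(0.75, 0.77) = 0.75
(((p4 /\ p4) /\ p3) /\ p1) = min(0.75, 0.84) = 0.75
((((p3 -> ~p2) /\ (~p1 /\ p1)) -> (p4 -> ~p1)) -> (((p4 /\ p4) /\ p3) /\ p1)): min(1, 1 − 1 + 0.75) = 0.75
~((((p3 -> ~p2) /\ (~p1 /\ p1)) -> (p4 -> ~p1)) -> (((p4 /\ p4) /\ p3) /\ p1)): Łukasiewicz ¬ gives 1 − 0.75 = 0.25
((p3 -> p3) -> ~((((p3 -> ~p2) /\ (~p1 /\ p1)) -> (p4 -> ~p1)) -> (((p4 /\ p4) /\ p3) /\ p1))): min(1, 1 − 1 + 0.25) = 0.25
(p1 -> p3): min(1, 1 − 0.84 + 0.77) = 0.93
(((p3 -> p3) -> ~((((p3 -> ~p2) /\ (~p1 /\ p1)) -> (p4 -> ~p1)) -> (((p4 /\ p4) /\ p3) /\ p1))) \/ (p1 -> p3)) = max(0.25, 0.93) = 0.93

0.93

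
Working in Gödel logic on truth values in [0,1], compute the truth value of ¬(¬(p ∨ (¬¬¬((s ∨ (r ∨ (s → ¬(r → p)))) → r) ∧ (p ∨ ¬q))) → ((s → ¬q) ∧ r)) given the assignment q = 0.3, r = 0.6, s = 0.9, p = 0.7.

0.00

(r → p): 0.6 ≤ 0.7, so result = 1
¬(r → p): Gödel ¬ of 1 = 0 (operand ≠ 0)
(s → ¬(r → p)): 0.9 > 0, so result = 0
(r ∨ (s → ¬(r → p))) = max(0.6, 0) = 0.6
(s ∨ (r ∨ (s → ¬(r → p)))) = max(0.9, 0.6) = 0.9
((s ∨ (r ∨ (s → ¬(r → p)))) → r): 0.9 > 0.6, so result = 0.6
¬((s ∨ (r ∨ (s → ¬(r → p)))) → r): Gödel ¬ of 0.6 = 0 (operand ≠ 0)
¬¬((s ∨ (r ∨ (s → ¬(r → p)))) → r): Gödel ¬ of 0 = 1 (operand is 0)
¬¬¬((s ∨ (r ∨ (s → ¬(r → p)))) → r): Gödel ¬ of 1 = 0 (operand ≠ 0)
¬q: Gödel ¬ of 0.3 = 0 (operand ≠ 0)
(p ∨ ¬q) = max(0.7, 0) = 0.7
(¬¬¬((s ∨ (r ∨ (s → ¬(r → p)))) → r) ∧ (p ∨ ¬q)) = min(0, 0.7) = 0
(p ∨ (¬¬¬((s ∨ (r ∨ (s → ¬(r → p)))) → r) ∧ (p ∨ ¬q))) = max(0.7, 0) = 0.7
¬(p ∨ (¬¬¬((s ∨ (r ∨ (s → ¬(r → p)))) → r) ∧ (p ∨ ¬q))): Gödel ¬ of 0.7 = 0 (operand ≠ 0)
¬q: Gödel ¬ of 0.3 = 0 (operand ≠ 0)
(s → ¬q): 0.9 > 0, so result = 0
((s → ¬q) ∧ r) = min(0, 0.6) = 0
(¬(p ∨ (¬¬¬((s ∨ (r ∨ (s → ¬(r → p)))) → r) ∧ (p ∨ ¬q))) → ((s → ¬q) ∧ r)): 0 ≤ 0, so result = 1
¬(¬(p ∨ (¬¬¬((s ∨ (r ∨ (s → ¬(r → p)))) → r) ∧ (p ∨ ¬q))) → ((s → ¬q) ∧ r)): Gödel ¬ of 1 = 0 (operand ≠ 0)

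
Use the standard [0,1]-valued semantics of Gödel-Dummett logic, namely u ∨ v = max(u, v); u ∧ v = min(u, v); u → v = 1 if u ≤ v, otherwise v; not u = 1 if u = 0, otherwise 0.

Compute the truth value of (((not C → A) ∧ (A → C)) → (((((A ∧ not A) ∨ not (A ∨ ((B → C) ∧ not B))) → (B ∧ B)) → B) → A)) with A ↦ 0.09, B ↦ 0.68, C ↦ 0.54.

0.09

not C: Gödel ¬ of 0.54 = 0 (operand ≠ 0)
(not C → A): 0 ≤ 0.09, so result = 1
(A → C): 0.09 ≤ 0.54, so result = 1
((not C → A) ∧ (A → C)) = min(1, 1) = 1
not A: Gödel ¬ of 0.09 = 0 (operand ≠ 0)
(A ∧ not A) = min(0.09, 0) = 0
(B → C): 0.68 > 0.54, so result = 0.54
not B: Gödel ¬ of 0.68 = 0 (operand ≠ 0)
((B → C) ∧ not B) = min(0.54, 0) = 0
(A ∨ ((B → C) ∧ not B)) = max(0.09, 0) = 0.09
not (A ∨ ((B → C) ∧ not B)): Gödel ¬ of 0.09 = 0 (operand ≠ 0)
((A ∧ not A) ∨ not (A ∨ ((B → C) ∧ not B))) = max(0, 0) = 0
(B ∧ B) = min(0.68, 0.68) = 0.68
(((A ∧ not A) ∨ not (A ∨ ((B → C) ∧ not B))) → (B ∧ B)): 0 ≤ 0.68, so result = 1
((((A ∧ not A) ∨ not (A ∨ ((B → C) ∧ not B))) → (B ∧ B)) → B): 1 > 0.68, so result = 0.68
(((((A ∧ not A) ∨ not (A ∨ ((B → C) ∧ not B))) → (B ∧ B)) → B) → A): 0.68 > 0.09, so result = 0.09
(((not C → A) ∧ (A → C)) → (((((A ∧ not A) ∨ not (A ∨ ((B → C) ∧ not B))) → (B ∧ B)) → B) → A)): 1 > 0.09, so result = 0.09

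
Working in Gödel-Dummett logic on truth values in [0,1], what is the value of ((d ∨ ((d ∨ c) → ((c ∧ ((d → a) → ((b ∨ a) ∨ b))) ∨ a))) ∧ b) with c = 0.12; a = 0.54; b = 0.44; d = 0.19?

0.44

(d ∨ c) = max(0.19, 0.12) = 0.19
(d → a): 0.19 ≤ 0.54, so result = 1
(b ∨ a) = max(0.44, 0.54) = 0.54
((b ∨ a) ∨ b) = max(0.54, 0.44) = 0.54
((d → a) → ((b ∨ a) ∨ b)): 1 > 0.54, so result = 0.54
(c ∧ ((d → a) → ((b ∨ a) ∨ b))) = min(0.12, 0.54) = 0.12
((c ∧ ((d → a) → ((b ∨ a) ∨ b))) ∨ a) = max(0.12, 0.54) = 0.54
((d ∨ c) → ((c ∧ ((d → a) → ((b ∨ a) ∨ b))) ∨ a)): 0.19 ≤ 0.54, so result = 1
(d ∨ ((d ∨ c) → ((c ∧ ((d → a) → ((b ∨ a) ∨ b))) ∨ a))) = max(0.19, 1) = 1
((d ∨ ((d ∨ c) → ((c ∧ ((d → a) → ((b ∨ a) ∨ b))) ∨ a))) ∧ b) = min(1, 0.44) = 0.44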